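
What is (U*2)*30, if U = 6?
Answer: 360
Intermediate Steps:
(U*2)*30 = (6*2)*30 = 12*30 = 360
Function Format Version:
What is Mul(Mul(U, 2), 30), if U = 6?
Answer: 360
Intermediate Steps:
Mul(Mul(U, 2), 30) = Mul(Mul(6, 2), 30) = Mul(12, 30) = 360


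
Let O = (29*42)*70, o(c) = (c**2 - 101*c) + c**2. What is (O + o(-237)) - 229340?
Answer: -7805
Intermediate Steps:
o(c) = -101*c + 2*c**2
O = 85260 (O = 1218*70 = 85260)
(O + o(-237)) - 229340 = (85260 - 237*(-101 + 2*(-237))) - 229340 = (85260 - 237*(-101 - 474)) - 229340 = (85260 - 237*(-575)) - 229340 = (85260 + 136275) - 229340 = 221535 - 229340 = -7805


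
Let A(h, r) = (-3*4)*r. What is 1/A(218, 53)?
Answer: -1/636 ≈ -0.0015723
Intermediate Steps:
A(h, r) = -12*r
1/A(218, 53) = 1/(-12*53) = 1/(-636) = -1/636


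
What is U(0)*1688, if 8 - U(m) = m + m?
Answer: 13504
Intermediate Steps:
U(m) = 8 - 2*m (U(m) = 8 - (m + m) = 8 - 2*m)
U(0)*1688 = (8 - 2*0)*1688 = (8 + 0)*1688 = 8*1688 = 13504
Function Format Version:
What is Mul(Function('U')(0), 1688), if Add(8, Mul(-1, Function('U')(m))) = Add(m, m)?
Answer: 13504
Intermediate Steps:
Function('U')(m) = Add(8, Mul(-2, m)) (Function('U')(m) = Add(8, Mul(-1, Add(m, m))) = Add(8, Mul(-1, Mul(2, m))) = Add(8, Mul(-2, m)))
Mul(Function('U')(0), 1688) = Mul(Add(8, Mul(-2, 0)), 1688) = Mul(Add(8, 0), 1688) = Mul(8, 1688) = 13504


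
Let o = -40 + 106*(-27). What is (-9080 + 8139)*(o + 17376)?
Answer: -13620034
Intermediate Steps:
o = -2902 (o = -40 - 2862 = -2902)
(-9080 + 8139)*(o + 17376) = (-9080 + 8139)*(-2902 + 17376) = -941*14474 = -13620034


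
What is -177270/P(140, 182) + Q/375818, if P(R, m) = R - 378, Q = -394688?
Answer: 16631830279/22361171 ≈ 743.78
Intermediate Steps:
P(R, m) = -378 + R
-177270/P(140, 182) + Q/375818 = -177270/(-378 + 140) - 394688/375818 = -177270/(-238) - 394688*1/375818 = -177270*(-1/238) - 197344/187909 = 88635/119 - 197344/187909 = 16631830279/22361171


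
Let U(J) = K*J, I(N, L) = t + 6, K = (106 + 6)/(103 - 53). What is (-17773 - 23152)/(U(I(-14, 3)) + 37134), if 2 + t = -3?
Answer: -1023125/928406 ≈ -1.1020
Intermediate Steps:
t = -5 (t = -2 - 3 = -5)
K = 56/25 (K = 112/50 = 112*(1/50) = 56/25 ≈ 2.2400)
I(N, L) = 1 (I(N, L) = -5 + 6 = 1)
U(J) = 56*J/25
(-17773 - 23152)/(U(I(-14, 3)) + 37134) = (-17773 - 23152)/((56/25)*1 + 37134) = -40925/(56/25 + 37134) = -40925/928406/25 = -40925*25/928406 = -1023125/928406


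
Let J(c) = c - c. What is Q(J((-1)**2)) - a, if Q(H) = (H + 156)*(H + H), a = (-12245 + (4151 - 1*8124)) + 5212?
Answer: 11006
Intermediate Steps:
J(c) = 0
a = -11006 (a = (-12245 + (4151 - 8124)) + 5212 = (-12245 - 3973) + 5212 = -16218 + 5212 = -11006)
Q(H) = 2*H*(156 + H) (Q(H) = (156 + H)*(2*H) = 2*H*(156 + H))
Q(J((-1)**2)) - a = 2*0*(156 + 0) - 1*(-11006) = 2*0*156 + 11006 = 0 + 11006 = 11006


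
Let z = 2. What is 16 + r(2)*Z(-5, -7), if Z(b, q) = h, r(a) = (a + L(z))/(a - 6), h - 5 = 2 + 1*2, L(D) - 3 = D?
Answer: 1/4 ≈ 0.25000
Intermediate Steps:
L(D) = 3 + D
h = 9 (h = 5 + (2 + 1*2) = 5 + (2 + 2) = 5 + 4 = 9)
r(a) = (5 + a)/(-6 + a) (r(a) = (a + (3 + 2))/(a - 6) = (a + 5)/(-6 + a) = (5 + a)/(-6 + a))
Z(b, q) = 9
16 + r(2)*Z(-5, -7) = 16 + ((5 + 2)/(-6 + 2))*9 = 16 + (7/(-4))*9 = 16 - 1/4*7*9 = 16 - 7/4*9 = 16 - 63/4 = 1/4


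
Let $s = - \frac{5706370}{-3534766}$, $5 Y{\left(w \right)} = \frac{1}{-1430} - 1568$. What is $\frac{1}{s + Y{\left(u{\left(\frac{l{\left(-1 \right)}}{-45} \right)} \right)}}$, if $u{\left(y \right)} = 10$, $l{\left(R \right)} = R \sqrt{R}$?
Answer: $- \frac{12636788450}{3942498352553} \approx -0.0032053$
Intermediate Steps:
$l{\left(R \right)} = R^{\frac{3}{2}}$
$Y{\left(w \right)} = - \frac{2242241}{7150}$ ($Y{\left(w \right)} = \frac{\frac{1}{-1430} - 1568}{5} = \frac{- \frac{1}{1430} - 1568}{5} = \frac{1}{5} \left(- \frac{2242241}{1430}\right) = - \frac{2242241}{7150}$)
$s = \frac{2853185}{1767383}$ ($s = \left(-5706370\right) \left(- \frac{1}{3534766}\right) = \frac{2853185}{1767383} \approx 1.6144$)
$\frac{1}{s + Y{\left(u{\left(\frac{l{\left(-1 \right)}}{-45} \right)} \right)}} = \frac{1}{\frac{2853185}{1767383} - \frac{2242241}{7150}} = \frac{1}{- \frac{3942498352553}{12636788450}} = - \frac{12636788450}{3942498352553}$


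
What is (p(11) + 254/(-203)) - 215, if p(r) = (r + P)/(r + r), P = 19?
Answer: -479844/2233 ≈ -214.89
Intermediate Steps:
p(r) = (19 + r)/(2*r) (p(r) = (r + 19)/(r + r) = (19 + r)/((2*r)) = (19 + r)*(1/(2*r)) = (19 + r)/(2*r))
(p(11) + 254/(-203)) - 215 = ((1/2)*(19 + 11)/11 + 254/(-203)) - 215 = ((1/2)*(1/11)*30 + 254*(-1/203)) - 215 = (15/11 - 254/203) - 215 = 251/2233 - 215 = -479844/2233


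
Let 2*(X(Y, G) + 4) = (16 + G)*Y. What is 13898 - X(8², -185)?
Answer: 19310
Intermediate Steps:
X(Y, G) = -4 + Y*(16 + G)/2 (X(Y, G) = -4 + ((16 + G)*Y)/2 = -4 + (Y*(16 + G))/2 = -4 + Y*(16 + G)/2)
13898 - X(8², -185) = 13898 - (-4 + 8*8² + (½)*(-185)*8²) = 13898 - (-4 + 8*64 + (½)*(-185)*64) = 13898 - (-4 + 512 - 5920) = 13898 - 1*(-5412) = 13898 + 5412 = 19310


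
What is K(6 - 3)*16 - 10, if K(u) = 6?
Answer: 86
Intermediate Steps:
K(6 - 3)*16 - 10 = 6*16 - 10 = 96 - 10 = 86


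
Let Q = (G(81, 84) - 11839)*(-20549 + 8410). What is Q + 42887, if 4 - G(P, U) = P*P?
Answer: 223351931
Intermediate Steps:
G(P, U) = 4 - P**2 (G(P, U) = 4 - P*P = 4 - P**2)
Q = 223309044 (Q = ((4 - 1*81**2) - 11839)*(-20549 + 8410) = ((4 - 1*6561) - 11839)*(-12139) = ((4 - 6561) - 11839)*(-12139) = (-6557 - 11839)*(-12139) = -18396*(-12139) = 223309044)
Q + 42887 = 223309044 + 42887 = 223351931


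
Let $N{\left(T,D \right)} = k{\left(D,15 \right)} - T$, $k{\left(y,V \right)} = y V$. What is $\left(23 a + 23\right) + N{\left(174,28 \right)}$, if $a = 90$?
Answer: $2339$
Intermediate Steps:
$k{\left(y,V \right)} = V y$
$N{\left(T,D \right)} = - T + 15 D$ ($N{\left(T,D \right)} = 15 D - T = - T + 15 D$)
$\left(23 a + 23\right) + N{\left(174,28 \right)} = \left(23 \cdot 90 + 23\right) + \left(\left(-1\right) 174 + 15 \cdot 28\right) = \left(2070 + 23\right) + \left(-174 + 420\right) = 2093 + 246 = 2339$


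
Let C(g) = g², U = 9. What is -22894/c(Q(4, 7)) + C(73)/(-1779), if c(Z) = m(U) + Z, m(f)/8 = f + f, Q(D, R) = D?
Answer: -20758559/131646 ≈ -157.68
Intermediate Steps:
m(f) = 16*f (m(f) = 8*(f + f) = 8*(2*f) = 16*f)
c(Z) = 144 + Z (c(Z) = 16*9 + Z = 144 + Z)
-22894/c(Q(4, 7)) + C(73)/(-1779) = -22894/(144 + 4) + 73²/(-1779) = -22894/148 + 5329*(-1/1779) = -22894*1/148 - 5329/1779 = -11447/74 - 5329/1779 = -20758559/131646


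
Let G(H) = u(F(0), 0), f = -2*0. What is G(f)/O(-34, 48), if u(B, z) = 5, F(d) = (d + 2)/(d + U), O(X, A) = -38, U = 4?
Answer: -5/38 ≈ -0.13158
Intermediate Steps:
F(d) = (2 + d)/(4 + d) (F(d) = (d + 2)/(d + 4) = (2 + d)/(4 + d))
f = 0
G(H) = 5
G(f)/O(-34, 48) = 5/(-38) = 5*(-1/38) = -5/38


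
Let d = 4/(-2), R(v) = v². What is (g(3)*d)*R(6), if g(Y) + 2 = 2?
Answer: 0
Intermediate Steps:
g(Y) = 0 (g(Y) = -2 + 2 = 0)
d = -2 (d = 4*(-½) = -2)
(g(3)*d)*R(6) = (0*(-2))*6² = 0*36 = 0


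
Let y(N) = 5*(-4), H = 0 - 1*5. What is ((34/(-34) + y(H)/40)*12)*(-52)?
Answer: 936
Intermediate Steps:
H = -5 (H = 0 - 5 = -5)
y(N) = -20
((34/(-34) + y(H)/40)*12)*(-52) = ((34/(-34) - 20/40)*12)*(-52) = ((34*(-1/34) - 20*1/40)*12)*(-52) = ((-1 - ½)*12)*(-52) = -3/2*12*(-52) = -18*(-52) = 936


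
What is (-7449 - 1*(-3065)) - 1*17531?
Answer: -21915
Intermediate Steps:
(-7449 - 1*(-3065)) - 1*17531 = (-7449 + 3065) - 17531 = -4384 - 17531 = -21915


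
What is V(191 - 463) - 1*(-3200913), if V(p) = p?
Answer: 3200641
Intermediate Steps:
V(191 - 463) - 1*(-3200913) = (191 - 463) - 1*(-3200913) = -272 + 3200913 = 3200641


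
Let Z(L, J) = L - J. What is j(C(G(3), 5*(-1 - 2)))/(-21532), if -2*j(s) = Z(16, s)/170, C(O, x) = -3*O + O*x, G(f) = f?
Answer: 1/104584 ≈ 9.5617e-6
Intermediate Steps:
j(s) = -4/85 + s/340 (j(s) = -(16 - s)/(2*170) = -(8/85 - s/170)/2 = -4/85 + s/340)
j(C(G(3), 5*(-1 - 2)))/(-21532) = (-4/85 + (3*(-3 + 5*(-1 - 2)))/340)/(-21532) = (-4/85 + (3*(-3 + 5*(-3)))/340)*(-1/21532) = (-4/85 + (3*(-3 - 15))/340)*(-1/21532) = (-4/85 + (3*(-18))/340)*(-1/21532) = (-4/85 + (1/340)*(-54))*(-1/21532) = (-4/85 - 27/170)*(-1/21532) = -7/34*(-1/21532) = 1/104584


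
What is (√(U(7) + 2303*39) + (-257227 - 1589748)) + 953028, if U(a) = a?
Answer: -893947 + 4*√5614 ≈ -8.9365e+5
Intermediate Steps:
(√(U(7) + 2303*39) + (-257227 - 1589748)) + 953028 = (√(7 + 2303*39) + (-257227 - 1589748)) + 953028 = (√(7 + 89817) - 1846975) + 953028 = (√89824 - 1846975) + 953028 = (4*√5614 - 1846975) + 953028 = (-1846975 + 4*√5614) + 953028 = -893947 + 4*√5614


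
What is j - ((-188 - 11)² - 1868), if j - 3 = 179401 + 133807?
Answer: 275478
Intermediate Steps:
j = 313211 (j = 3 + (179401 + 133807) = 3 + 313208 = 313211)
j - ((-188 - 11)² - 1868) = 313211 - ((-188 - 11)² - 1868) = 313211 - ((-199)² - 1868) = 313211 - (39601 - 1868) = 313211 - 1*37733 = 313211 - 37733 = 275478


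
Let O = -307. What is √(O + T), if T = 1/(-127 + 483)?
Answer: I*√9726899/178 ≈ 17.521*I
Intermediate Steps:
T = 1/356 ≈ 0.0028090
√(O + T) = √(-307 + 1/356) = √(-109291/356) = I*√9726899/178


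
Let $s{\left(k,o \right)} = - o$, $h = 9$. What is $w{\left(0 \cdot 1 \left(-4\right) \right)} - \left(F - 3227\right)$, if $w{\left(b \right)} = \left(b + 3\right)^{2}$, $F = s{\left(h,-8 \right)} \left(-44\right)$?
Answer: $3588$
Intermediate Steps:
$F = -352$ ($F = \left(-1\right) \left(-8\right) \left(-44\right) = 8 \left(-44\right) = -352$)
$w{\left(b \right)} = \left(3 + b\right)^{2}$
$w{\left(0 \cdot 1 \left(-4\right) \right)} - \left(F - 3227\right) = \left(3 + 0 \cdot 1 \left(-4\right)\right)^{2} - \left(-352 - 3227\right) = \left(3 + 0 \left(-4\right)\right)^{2} - -3579 = \left(3 + 0\right)^{2} + 3579 = 3^{2} + 3579 = 9 + 3579 = 3588$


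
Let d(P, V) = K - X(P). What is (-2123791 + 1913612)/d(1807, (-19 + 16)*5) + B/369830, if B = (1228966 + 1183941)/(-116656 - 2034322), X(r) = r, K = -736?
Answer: 167196588368056959/2022946820680820 ≈ 82.650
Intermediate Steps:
d(P, V) = -736 - P
B = -2412907/2150978 (B = 2412907/(-2150978) = 2412907*(-1/2150978) = -2412907/2150978 ≈ -1.1218)
(-2123791 + 1913612)/d(1807, (-19 + 16)*5) + B/369830 = (-2123791 + 1913612)/(-736 - 1*1807) - 2412907/2150978/369830 = -210179/(-736 - 1807) - 2412907/2150978*1/369830 = -210179/(-2543) - 2412907/795496193740 = -210179*(-1/2543) - 2412907/795496193740 = 210179/2543 - 2412907/795496193740 = 167196588368056959/2022946820680820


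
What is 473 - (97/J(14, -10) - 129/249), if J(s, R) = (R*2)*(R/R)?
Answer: 794091/1660 ≈ 478.37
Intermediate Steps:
J(s, R) = 2*R (J(s, R) = (2*R)*1 = 2*R)
473 - (97/J(14, -10) - 129/249) = 473 - (97/((2*(-10))) - 129/249) = 473 - (97/(-20) - 129*1/249) = 473 - (97*(-1/20) - 43/83) = 473 - (-97/20 - 43/83) = 473 - 1*(-8911/1660) = 473 + 8911/1660 = 794091/1660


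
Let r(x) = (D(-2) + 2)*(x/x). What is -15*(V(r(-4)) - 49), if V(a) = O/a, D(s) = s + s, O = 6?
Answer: 780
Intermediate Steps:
D(s) = 2*s
r(x) = -2 (r(x) = (2*(-2) + 2)*(x/x) = (-4 + 2)*1 = -2*1 = -2)
V(a) = 6/a
-15*(V(r(-4)) - 49) = -15*(6/(-2) - 49) = -15*(6*(-½) - 49) = -15*(-3 - 49) = -15*(-52) = 780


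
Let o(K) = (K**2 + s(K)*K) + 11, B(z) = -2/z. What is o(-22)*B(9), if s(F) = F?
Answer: -1958/9 ≈ -217.56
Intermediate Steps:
o(K) = 11 + 2*K**2 (o(K) = (K**2 + K*K) + 11 = (K**2 + K**2) + 11 = 2*K**2 + 11 = 11 + 2*K**2)
o(-22)*B(9) = (11 + 2*(-22)**2)*(-2/9) = (11 + 2*484)*(-2*1/9) = (11 + 968)*(-2/9) = 979*(-2/9) = -1958/9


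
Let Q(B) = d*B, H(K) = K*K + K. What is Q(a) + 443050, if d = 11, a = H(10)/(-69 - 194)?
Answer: 116520940/263 ≈ 4.4305e+5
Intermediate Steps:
H(K) = K + K² (H(K) = K² + K = K + K²)
a = -110/263 (a = (10*(1 + 10))/(-69 - 194) = (10*11)/(-263) = 110*(-1/263) = -110/263 ≈ -0.41825)
Q(B) = 11*B
Q(a) + 443050 = 11*(-110/263) + 443050 = -1210/263 + 443050 = 116520940/263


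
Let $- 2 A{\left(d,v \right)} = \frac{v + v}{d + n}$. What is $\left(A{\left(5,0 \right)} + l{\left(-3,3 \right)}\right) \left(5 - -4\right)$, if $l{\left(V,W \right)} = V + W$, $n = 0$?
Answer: $0$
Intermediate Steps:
$A{\left(d,v \right)} = - \frac{v}{d}$ ($A{\left(d,v \right)} = - \frac{\left(v + v\right) \frac{1}{d + 0}}{2} = - \frac{2 v \frac{1}{d}}{2} = - \frac{v}{d}$)
$\left(A{\left(5,0 \right)} + l{\left(-3,3 \right)}\right) \left(5 - -4\right) = \left(\left(-1\right) 0 \cdot \frac{1}{5} + \left(-3 + 3\right)\right) \left(5 - -4\right) = \left(\left(-1\right) 0 \cdot \frac{1}{5} + 0\right) \left(5 + 4\right) = \left(0 + 0\right) 9 = 0 \cdot 9 = 0$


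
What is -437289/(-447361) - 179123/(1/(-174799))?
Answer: 14007106109437286/447361 ≈ 3.1311e+10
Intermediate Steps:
-437289/(-447361) - 179123/(1/(-174799)) = -437289*(-1/447361) - 179123/(-1/174799) = 437289/447361 - 179123*(-174799) = 437289/447361 + 31310521277 = 14007106109437286/447361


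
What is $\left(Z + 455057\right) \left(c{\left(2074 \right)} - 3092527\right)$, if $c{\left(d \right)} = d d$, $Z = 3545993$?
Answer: $4837065396450$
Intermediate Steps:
$c{\left(d \right)} = d^{2}$
$\left(Z + 455057\right) \left(c{\left(2074 \right)} - 3092527\right) = \left(3545993 + 455057\right) \left(2074^{2} - 3092527\right) = 4001050 \left(4301476 - 3092527\right) = 4001050 \cdot 1208949 = 4837065396450$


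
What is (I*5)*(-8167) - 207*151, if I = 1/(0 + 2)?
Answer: -103349/2 ≈ -51675.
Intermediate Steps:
I = 1/2 ≈ 0.50000
(I*5)*(-8167) - 207*151 = ((1/2)*5)*(-8167) - 207*151 = (5/2)*(-8167) - 1*31257 = -40835/2 - 31257 = -103349/2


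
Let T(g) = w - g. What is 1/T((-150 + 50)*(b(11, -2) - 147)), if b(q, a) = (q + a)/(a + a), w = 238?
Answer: -1/14687 ≈ -6.8087e-5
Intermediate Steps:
b(q, a) = (a + q)/(2*a) (b(q, a) = (a + q)/((2*a)) = (a + q)*(1/(2*a)) = (a + q)/(2*a))
T(g) = 238 - g
1/T((-150 + 50)*(b(11, -2) - 147)) = 1/(238 - (-150 + 50)*((½)*(-2 + 11)/(-2) - 147)) = 1/(238 - (-100)*((½)*(-½)*9 - 147)) = 1/(238 - (-100)*(-9/4 - 147)) = 1/(238 - (-100)*(-597)/4) = 1/(238 - 1*14925) = 1/(238 - 14925) = 1/(-14687) = -1/14687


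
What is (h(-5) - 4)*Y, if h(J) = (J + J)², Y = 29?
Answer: 2784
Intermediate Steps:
h(J) = 4*J² (h(J) = (2*J)² = 4*J²)
(h(-5) - 4)*Y = (4*(-5)² - 4)*29 = (4*25 - 4)*29 = (100 - 4)*29 = 96*29 = 2784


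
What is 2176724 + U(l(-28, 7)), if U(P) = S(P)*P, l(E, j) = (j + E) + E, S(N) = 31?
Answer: 2175205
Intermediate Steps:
l(E, j) = j + 2*E (l(E, j) = (E + j) + E = j + 2*E)
U(P) = 31*P
2176724 + U(l(-28, 7)) = 2176724 + 31*(7 + 2*(-28)) = 2176724 + 31*(7 - 56) = 2176724 + 31*(-49) = 2176724 - 1519 = 2175205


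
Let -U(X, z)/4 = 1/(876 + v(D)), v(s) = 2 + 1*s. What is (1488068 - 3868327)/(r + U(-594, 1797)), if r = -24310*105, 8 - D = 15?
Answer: 2073205589/2223271054 ≈ 0.93250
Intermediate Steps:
D = -7 (D = 8 - 1*15 = 8 - 15 = -7)
r = -2552550
v(s) = 2 + s
U(X, z) = -4/871 (U(X, z) = -4/(876 + (2 - 7)) = -4/(876 - 5) = -4/871)
(1488068 - 3868327)/(r + U(-594, 1797)) = (1488068 - 3868327)/(-2552550 - 4/871) = -2380259/(-2223271054/871) = -2380259*(-871/2223271054) = 2073205589/2223271054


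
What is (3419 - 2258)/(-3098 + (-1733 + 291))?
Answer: -1161/4540 ≈ -0.25573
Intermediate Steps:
(3419 - 2258)/(-3098 + (-1733 + 291)) = 1161/(-3098 - 1442) = 1161/(-4540) = 1161*(-1/4540) = -1161/4540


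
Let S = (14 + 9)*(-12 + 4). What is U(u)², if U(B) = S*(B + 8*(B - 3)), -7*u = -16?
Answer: 19501056/49 ≈ 3.9798e+5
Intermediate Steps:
u = 16/7 (u = -⅐*(-16) = 16/7 ≈ 2.2857)
S = -184 (S = 23*(-8) = -184)
U(B) = 4416 - 1656*B (U(B) = -184*(B + 8*(B - 3)) = -184*(B + 8*(-3 + B)) = -184*(B + (-24 + 8*B)) = -184*(-24 + 9*B) = 4416 - 1656*B)
U(u)² = (4416 - 1656*16/7)² = (4416 - 26496/7)² = (4416/7)² = 19501056/49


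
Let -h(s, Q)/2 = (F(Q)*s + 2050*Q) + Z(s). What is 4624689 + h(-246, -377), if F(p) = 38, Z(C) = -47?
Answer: 6189179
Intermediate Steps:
h(s, Q) = 94 - 4100*Q - 76*s (h(s, Q) = -2*((38*s + 2050*Q) - 47) = -2*(-47 + 38*s + 2050*Q) = 94 - 4100*Q - 76*s)
4624689 + h(-246, -377) = 4624689 + (94 - 4100*(-377) - 76*(-246)) = 4624689 + (94 + 1545700 + 18696) = 4624689 + 1564490 = 6189179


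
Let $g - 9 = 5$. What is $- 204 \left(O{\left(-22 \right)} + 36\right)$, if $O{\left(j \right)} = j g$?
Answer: $55488$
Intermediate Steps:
$g = 14$ ($g = 9 + 5 = 14$)
$O{\left(j \right)} = 14 j$ ($O{\left(j \right)} = j 14 = 14 j$)
$- 204 \left(O{\left(-22 \right)} + 36\right) = - 204 \left(14 \left(-22\right) + 36\right) = - 204 \left(-308 + 36\right) = \left(-204\right) \left(-272\right) = 55488$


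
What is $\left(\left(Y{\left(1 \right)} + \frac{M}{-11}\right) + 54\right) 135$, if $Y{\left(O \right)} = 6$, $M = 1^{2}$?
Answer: $\frac{88965}{11} \approx 8087.7$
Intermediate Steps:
$M = 1$
$\left(\left(Y{\left(1 \right)} + \frac{M}{-11}\right) + 54\right) 135 = \left(\left(6 + 1 \frac{1}{-11}\right) + 54\right) 135 = \left(\left(6 + 1 \left(- \frac{1}{11}\right)\right) + 54\right) 135 = \left(\left(6 - \frac{1}{11}\right) + 54\right) 135 = \left(\frac{65}{11} + 54\right) 135 = \frac{659}{11} \cdot 135 = \frac{88965}{11}$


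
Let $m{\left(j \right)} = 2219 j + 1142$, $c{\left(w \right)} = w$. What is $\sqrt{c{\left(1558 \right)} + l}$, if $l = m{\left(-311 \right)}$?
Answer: $i \sqrt{687409} \approx 829.1 i$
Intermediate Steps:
$m{\left(j \right)} = 1142 + 2219 j$
$l = -688967$ ($l = 1142 + 2219 \left(-311\right) = 1142 - 690109 = -688967$)
$\sqrt{c{\left(1558 \right)} + l} = \sqrt{1558 - 688967} = \sqrt{-687409} = i \sqrt{687409}$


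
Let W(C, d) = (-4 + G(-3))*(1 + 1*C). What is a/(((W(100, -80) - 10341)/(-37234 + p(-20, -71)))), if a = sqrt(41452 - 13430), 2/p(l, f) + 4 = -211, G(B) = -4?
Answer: 8005312*sqrt(28022)/2397035 ≈ 559.05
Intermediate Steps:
W(C, d) = -8 - 8*C (W(C, d) = (-4 - 4)*(1 + 1*C) = -8*(1 + C) = -8 - 8*C)
p(l, f) = -2/215 (p(l, f) = 2/(-4 - 211) = 2/(-215) = 2*(-1/215) = -2/215)
a = sqrt(28022) ≈ 167.40
a/(((W(100, -80) - 10341)/(-37234 + p(-20, -71)))) = sqrt(28022)/((((-8 - 8*100) - 10341)/(-37234 - 2/215))) = sqrt(28022)/((((-8 - 800) - 10341)/(-8005312/215))) = sqrt(28022)/(((-808 - 10341)*(-215/8005312))) = sqrt(28022)/((-11149*(-215/8005312))) = sqrt(28022)/(2397035/8005312) = sqrt(28022)*(8005312/2397035) = 8005312*sqrt(28022)/2397035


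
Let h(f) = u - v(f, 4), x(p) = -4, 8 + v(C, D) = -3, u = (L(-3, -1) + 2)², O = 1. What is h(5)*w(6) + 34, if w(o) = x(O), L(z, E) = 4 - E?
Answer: -206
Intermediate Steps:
u = 49 (u = ((4 - 1*(-1)) + 2)² = ((4 + 1) + 2)² = (5 + 2)² = 7² = 49)
v(C, D) = -11 (v(C, D) = -8 - 3 = -11)
w(o) = -4
h(f) = 60 (h(f) = 49 - 1*(-11) = 49 + 11 = 60)
h(5)*w(6) + 34 = 60*(-4) + 34 = -240 + 34 = -206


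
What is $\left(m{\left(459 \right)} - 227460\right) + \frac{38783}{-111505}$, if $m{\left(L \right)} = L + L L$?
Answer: $- \frac{1819800383}{111505} \approx -16320.0$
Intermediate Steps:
$m{\left(L \right)} = L + L^{2}$
$\left(m{\left(459 \right)} - 227460\right) + \frac{38783}{-111505} = \left(459 \left(1 + 459\right) - 227460\right) + \frac{38783}{-111505} = \left(459 \cdot 460 - 227460\right) + 38783 \left(- \frac{1}{111505}\right) = \left(211140 - 227460\right) - \frac{38783}{111505} = -16320 - \frac{38783}{111505} = - \frac{1819800383}{111505}$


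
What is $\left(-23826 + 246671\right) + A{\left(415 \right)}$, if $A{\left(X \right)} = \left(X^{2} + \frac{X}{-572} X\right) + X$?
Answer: $\frac{226045195}{572} \approx 3.9518 \cdot 10^{5}$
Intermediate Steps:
$A{\left(X \right)} = X + \frac{571 X^{2}}{572}$ ($A{\left(X \right)} = \left(X^{2} + X \left(- \frac{1}{572}\right) X\right) + X = \left(X^{2} + - \frac{X}{572} X\right) + X = \left(X^{2} - \frac{X^{2}}{572}\right) + X = \frac{571 X^{2}}{572} + X = X + \frac{571 X^{2}}{572}$)
$\left(-23826 + 246671\right) + A{\left(415 \right)} = \left(-23826 + 246671\right) + \frac{1}{572} \cdot 415 \left(572 + 571 \cdot 415\right) = 222845 + \frac{1}{572} \cdot 415 \left(572 + 236965\right) = 222845 + \frac{1}{572} \cdot 415 \cdot 237537 = 222845 + \frac{98577855}{572} = \frac{226045195}{572}$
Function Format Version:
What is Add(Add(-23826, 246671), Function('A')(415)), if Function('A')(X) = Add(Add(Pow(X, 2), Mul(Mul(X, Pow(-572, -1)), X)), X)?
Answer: Rational(226045195, 572) ≈ 3.9518e+5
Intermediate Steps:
Function('A')(X) = Add(X, Mul(Rational(571, 572), Pow(X, 2))) (Function('A')(X) = Add(Add(Pow(X, 2), Mul(Mul(X, Rational(-1, 572)), X)), X) = Add(Add(Pow(X, 2), Mul(Mul(Rational(-1, 572), X), X)), X) = Add(Add(Pow(X, 2), Mul(Rational(-1, 572), Pow(X, 2))), X) = Add(Mul(Rational(571, 572), Pow(X, 2)), X) = Add(X, Mul(Rational(571, 572), Pow(X, 2))))
Add(Add(-23826, 246671), Function('A')(415)) = Add(Add(-23826, 246671), Mul(Rational(1, 572), 415, Add(572, Mul(571, 415)))) = Add(222845, Mul(Rational(1, 572), 415, Add(572, 236965))) = Add(222845, Mul(Rational(1, 572), 415, 237537)) = Add(222845, Rational(98577855, 572)) = Rational(226045195, 572)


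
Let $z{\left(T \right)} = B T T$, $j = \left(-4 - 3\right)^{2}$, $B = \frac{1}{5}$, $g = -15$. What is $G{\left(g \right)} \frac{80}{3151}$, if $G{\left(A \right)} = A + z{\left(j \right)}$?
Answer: $\frac{37216}{3151} \approx 11.811$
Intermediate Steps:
$B = \frac{1}{5} \approx 0.2$
$j = 49$ ($j = \left(-7\right)^{2} = 49$)
$z{\left(T \right)} = \frac{T^{2}}{5}$ ($z{\left(T \right)} = \frac{T}{5} T = \frac{T^{2}}{5}$)
$G{\left(A \right)} = \frac{2401}{5} + A$ ($G{\left(A \right)} = A + \frac{49^{2}}{5} = A + \frac{1}{5} \cdot 2401 = A + \frac{2401}{5} = \frac{2401}{5} + A$)
$G{\left(g \right)} \frac{80}{3151} = \left(\frac{2401}{5} - 15\right) \frac{80}{3151} = \frac{2326 \cdot 80 \cdot \frac{1}{3151}}{5} = \frac{2326}{5} \cdot \frac{80}{3151} = \frac{37216}{3151}$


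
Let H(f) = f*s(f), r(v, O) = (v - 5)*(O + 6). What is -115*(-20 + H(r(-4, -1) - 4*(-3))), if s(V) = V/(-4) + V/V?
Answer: 149615/4 ≈ 37404.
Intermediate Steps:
r(v, O) = (-5 + v)*(6 + O)
s(V) = 1 - V/4 (s(V) = V*(-¼) + 1 = -V/4 + 1 = 1 - V/4)
H(f) = f*(1 - f/4)
-115*(-20 + H(r(-4, -1) - 4*(-3))) = -115*(-20 + ((-30 - 5*(-1) + 6*(-4) - 1*(-4)) - 4*(-3))*(4 - ((-30 - 5*(-1) + 6*(-4) - 1*(-4)) - 4*(-3)))/4) = -115*(-20 + ((-30 + 5 - 24 + 4) + 12)*(4 - ((-30 + 5 - 24 + 4) + 12))/4) = -115*(-20 + (-45 + 12)*(4 - (-45 + 12))/4) = -115*(-20 + (¼)*(-33)*(4 - 1*(-33))) = -115*(-20 + (¼)*(-33)*(4 + 33)) = -115*(-20 + (¼)*(-33)*37) = -115*(-20 - 1221/4) = -115*(-1301/4) = 149615/4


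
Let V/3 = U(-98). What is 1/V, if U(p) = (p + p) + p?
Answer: -1/882 ≈ -0.0011338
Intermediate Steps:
U(p) = 3*p (U(p) = 2*p + p = 3*p)
V = -882 (V = 3*(3*(-98)) = 3*(-294) = -882)
1/V = 1/(-882) = -1/882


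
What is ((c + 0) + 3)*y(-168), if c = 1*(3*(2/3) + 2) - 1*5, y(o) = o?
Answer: -336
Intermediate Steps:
c = -1 (c = 1*(3*(2*(⅓)) + 2) - 5 = 1*(3*(⅔) + 2) - 5 = 1*(2 + 2) - 5 = 1*4 - 5 = 4 - 5 = -1)
((c + 0) + 3)*y(-168) = ((-1 + 0) + 3)*(-168) = (-1 + 3)*(-168) = 2*(-168) = -336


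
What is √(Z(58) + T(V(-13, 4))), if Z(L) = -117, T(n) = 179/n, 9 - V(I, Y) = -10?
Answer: 2*I*√9709/19 ≈ 10.372*I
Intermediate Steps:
V(I, Y) = 19 (V(I, Y) = 9 - 1*(-10) = 9 + 10 = 19)
√(Z(58) + T(V(-13, 4))) = √(-117 + 179/19) = √(-2044/19) = 2*I*√9709/19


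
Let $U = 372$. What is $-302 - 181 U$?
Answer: $-67634$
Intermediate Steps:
$-302 - 181 U = -302 - 67332 = -67634$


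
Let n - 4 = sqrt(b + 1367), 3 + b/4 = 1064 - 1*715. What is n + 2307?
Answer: 2311 + sqrt(2751) ≈ 2363.4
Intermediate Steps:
b = 1384 (b = -12 + 4*(1064 - 1*715) = -12 + 4*(1064 - 715) = -12 + 4*349 = -12 + 1396 = 1384)
n = 4 + sqrt(2751) (n = 4 + sqrt(1384 + 1367) = 4 + sqrt(2751) ≈ 56.450)
n + 2307 = (4 + sqrt(2751)) + 2307 = 2311 + sqrt(2751)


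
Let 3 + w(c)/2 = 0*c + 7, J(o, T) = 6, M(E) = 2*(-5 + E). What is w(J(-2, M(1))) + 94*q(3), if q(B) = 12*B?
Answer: 3392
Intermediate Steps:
M(E) = -10 + 2*E
w(c) = 8 (w(c) = -6 + 2*(0*c + 7) = -6 + 2*(0 + 7) = -6 + 2*7 = -6 + 14 = 8)
w(J(-2, M(1))) + 94*q(3) = 8 + 94*(12*3) = 8 + 94*36 = 8 + 3384 = 3392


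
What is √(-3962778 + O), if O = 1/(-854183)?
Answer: 5*I*√115654246172044745/854183 ≈ 1990.7*I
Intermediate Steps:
O = -1/854183 ≈ -1.1707e-6
√(-3962778 + O) = √(-3962778 - 1/854183) = √(-3384937600375/854183) = 5*I*√115654246172044745/854183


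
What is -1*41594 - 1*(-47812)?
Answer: 6218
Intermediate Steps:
-1*41594 - 1*(-47812) = -41594 + 47812 = 6218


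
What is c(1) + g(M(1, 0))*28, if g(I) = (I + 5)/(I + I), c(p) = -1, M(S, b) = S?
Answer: 83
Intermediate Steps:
g(I) = (5 + I)/(2*I) (g(I) = (5 + I)/((2*I)) = (5 + I)*(1/(2*I)) = (5 + I)/(2*I))
c(1) + g(M(1, 0))*28 = -1 + ((½)*(5 + 1)/1)*28 = -1 + ((½)*1*6)*28 = -1 + 3*28 = -1 + 84 = 83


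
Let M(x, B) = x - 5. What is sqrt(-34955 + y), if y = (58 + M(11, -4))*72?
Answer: I*sqrt(30347) ≈ 174.2*I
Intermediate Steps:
M(x, B) = -5 + x
y = 4608 (y = (58 + (-5 + 11))*72 = (58 + 6)*72 = 64*72 = 4608)
sqrt(-34955 + y) = sqrt(-34955 + 4608) = sqrt(-30347) = I*sqrt(30347)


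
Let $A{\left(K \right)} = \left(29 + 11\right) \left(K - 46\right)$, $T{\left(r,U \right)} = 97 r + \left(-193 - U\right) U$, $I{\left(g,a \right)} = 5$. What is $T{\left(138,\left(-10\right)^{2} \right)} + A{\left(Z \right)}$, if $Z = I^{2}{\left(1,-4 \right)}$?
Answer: $-16754$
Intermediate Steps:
$T{\left(r,U \right)} = 97 r + U \left(-193 - U\right)$
$Z = 25$ ($Z = 5^{2} = 25$)
$A{\left(K \right)} = -1840 + 40 K$ ($A{\left(K \right)} = 40 \left(-46 + K\right) = -1840 + 40 K$)
$T{\left(138,\left(-10\right)^{2} \right)} + A{\left(Z \right)} = \left(- \left(\left(-10\right)^{2}\right)^{2} - 193 \left(-10\right)^{2} + 97 \cdot 138\right) + \left(-1840 + 40 \cdot 25\right) = \left(- 100^{2} - 19300 + 13386\right) + \left(-1840 + 1000\right) = \left(\left(-1\right) 10000 - 19300 + 13386\right) - 840 = \left(-10000 - 19300 + 13386\right) - 840 = -15914 - 840 = -16754$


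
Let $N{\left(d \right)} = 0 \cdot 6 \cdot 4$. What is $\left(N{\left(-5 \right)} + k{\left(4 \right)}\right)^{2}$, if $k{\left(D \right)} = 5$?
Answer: $25$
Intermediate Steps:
$N{\left(d \right)} = 0$ ($N{\left(d \right)} = 0 \cdot 4 = 0$)
$\left(N{\left(-5 \right)} + k{\left(4 \right)}\right)^{2} = \left(0 + 5\right)^{2} = 5^{2} = 25$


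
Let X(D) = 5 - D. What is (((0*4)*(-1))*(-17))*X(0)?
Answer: 0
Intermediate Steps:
(((0*4)*(-1))*(-17))*X(0) = (((0*4)*(-1))*(-17))*(5 - 1*0) = ((0*(-1))*(-17))*(5 + 0) = (0*(-17))*5 = 0*5 = 0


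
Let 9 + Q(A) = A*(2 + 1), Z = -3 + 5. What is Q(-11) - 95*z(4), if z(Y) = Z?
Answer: -232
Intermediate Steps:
Z = 2
z(Y) = 2
Q(A) = -9 + 3*A (Q(A) = -9 + A*(2 + 1) = -9 + A*3 = -9 + 3*A)
Q(-11) - 95*z(4) = (-9 + 3*(-11)) - 95*2 = (-9 - 33) - 190 = -42 - 190 = -232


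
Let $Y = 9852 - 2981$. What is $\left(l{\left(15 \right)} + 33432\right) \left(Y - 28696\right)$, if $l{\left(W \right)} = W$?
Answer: $-729980775$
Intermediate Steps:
$Y = 6871$ ($Y = 9852 - 2981 = 6871$)
$\left(l{\left(15 \right)} + 33432\right) \left(Y - 28696\right) = \left(15 + 33432\right) \left(6871 - 28696\right) = 33447 \left(-21825\right) = -729980775$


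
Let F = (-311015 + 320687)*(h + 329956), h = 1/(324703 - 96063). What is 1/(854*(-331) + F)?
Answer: 28580/91200259244849 ≈ 3.1338e-10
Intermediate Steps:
h = 1/228640 ≈ 4.3737e-6
F = 91208338067769/28580 (F = (-311015 + 320687)*(1/228640 + 329956) = 9672*(75441139841/228640) = 91208338067769/28580 ≈ 3.1913e+9)
1/(854*(-331) + F) = 1/(854*(-331) + 91208338067769/28580) = 1/(-282674 + 91208338067769/28580) = 1/(91200259244849/28580) = 28580/91200259244849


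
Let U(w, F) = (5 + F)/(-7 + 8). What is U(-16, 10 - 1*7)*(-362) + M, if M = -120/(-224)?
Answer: -81073/28 ≈ -2895.5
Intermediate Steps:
U(w, F) = 5 + F (U(w, F) = (5 + F)/1 = (5 + F)*1 = 5 + F)
M = 15/28 (M = -120*(-1/224) = 15/28 ≈ 0.53571)
U(-16, 10 - 1*7)*(-362) + M = (5 + (10 - 1*7))*(-362) + 15/28 = (5 + (10 - 7))*(-362) + 15/28 = (5 + 3)*(-362) + 15/28 = 8*(-362) + 15/28 = -2896 + 15/28 = -81073/28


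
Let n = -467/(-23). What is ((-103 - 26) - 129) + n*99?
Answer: 40299/23 ≈ 1752.1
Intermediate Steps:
n = 467/23 (n = -467*(-1/23) = 467/23 ≈ 20.304)
((-103 - 26) - 129) + n*99 = ((-103 - 26) - 129) + (467/23)*99 = (-129 - 129) + 46233/23 = -258 + 46233/23 = 40299/23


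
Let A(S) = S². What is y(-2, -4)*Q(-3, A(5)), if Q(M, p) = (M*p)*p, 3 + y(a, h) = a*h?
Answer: -9375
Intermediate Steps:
y(a, h) = -3 + a*h
Q(M, p) = M*p²
y(-2, -4)*Q(-3, A(5)) = (-3 - 2*(-4))*(-3*(5²)²) = (-3 + 8)*(-3*25²) = 5*(-3*625) = 5*(-1875) = -9375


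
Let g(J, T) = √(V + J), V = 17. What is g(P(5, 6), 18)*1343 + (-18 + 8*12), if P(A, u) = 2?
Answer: 78 + 1343*√19 ≈ 5932.0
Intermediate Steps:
g(J, T) = √(17 + J)
g(P(5, 6), 18)*1343 + (-18 + 8*12) = √(17 + 2)*1343 + (-18 + 8*12) = √19*1343 + (-18 + 96) = 1343*√19 + 78 = 78 + 1343*√19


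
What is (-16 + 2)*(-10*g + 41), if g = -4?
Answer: -1134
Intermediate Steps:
(-16 + 2)*(-10*g + 41) = (-16 + 2)*(-10*(-4) + 41) = -14*(40 + 41) = -14*81 = -1134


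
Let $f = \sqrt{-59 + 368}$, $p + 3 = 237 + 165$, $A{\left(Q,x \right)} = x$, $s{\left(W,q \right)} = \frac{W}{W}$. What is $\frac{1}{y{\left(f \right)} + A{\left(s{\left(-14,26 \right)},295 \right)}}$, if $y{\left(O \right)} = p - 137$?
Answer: $\frac{1}{557} \approx 0.0017953$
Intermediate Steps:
$s{\left(W,q \right)} = 1$
$p = 399$ ($p = -3 + \left(237 + 165\right) = -3 + 402 = 399$)
$f = \sqrt{309} \approx 17.578$
$y{\left(O \right)} = 262$ ($y{\left(O \right)} = 399 - 137 = 262$)
$\frac{1}{y{\left(f \right)} + A{\left(s{\left(-14,26 \right)},295 \right)}} = \frac{1}{262 + 295} = \frac{1}{557}$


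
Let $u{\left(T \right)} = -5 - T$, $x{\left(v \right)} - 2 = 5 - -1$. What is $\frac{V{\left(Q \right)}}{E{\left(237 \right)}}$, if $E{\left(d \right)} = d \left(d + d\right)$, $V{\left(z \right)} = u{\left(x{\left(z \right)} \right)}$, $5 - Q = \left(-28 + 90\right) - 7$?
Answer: $- \frac{13}{112338} \approx -0.00011572$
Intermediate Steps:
$x{\left(v \right)} = 8$ ($x{\left(v \right)} = 2 + \left(5 - -1\right) = 2 + \left(5 + 1\right) = 2 + 6 = 8$)
$Q = -50$ ($Q = 5 - \left(\left(-28 + 90\right) - 7\right) = 5 - \left(62 - 7\right) = 5 - 55 = -50$)
$V{\left(z \right)} = -13$ ($V{\left(z \right)} = -5 - 8 = -13$)
$E{\left(d \right)} = 2 d^{2}$ ($E{\left(d \right)} = d 2 d = 2 d^{2}$)
$\frac{V{\left(Q \right)}}{E{\left(237 \right)}} = - \frac{13}{2 \cdot 237^{2}} = - \frac{13}{2 \cdot 56169} = - \frac{13}{112338}$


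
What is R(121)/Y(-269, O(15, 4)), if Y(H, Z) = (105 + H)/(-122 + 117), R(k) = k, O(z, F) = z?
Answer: 605/164 ≈ 3.6890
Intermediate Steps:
Y(H, Z) = -21 - H/5 (Y(H, Z) = (105 + H)/(-5) = (105 + H)*(-⅕) = -21 - H/5)
R(121)/Y(-269, O(15, 4)) = 121/(-21 - ⅕*(-269)) = 121/(-21 + 269/5) = 121/(164/5) = 121*(5/164) = 605/164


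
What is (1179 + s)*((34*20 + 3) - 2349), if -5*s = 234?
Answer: -9431226/5 ≈ -1.8862e+6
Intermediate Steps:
s = -234/5 (s = -⅕*234 = -234/5 ≈ -46.800)
(1179 + s)*((34*20 + 3) - 2349) = (1179 - 234/5)*((34*20 + 3) - 2349) = 5661*((680 + 3) - 2349)/5 = 5661*(683 - 2349)/5 = (5661/5)*(-1666) = -9431226/5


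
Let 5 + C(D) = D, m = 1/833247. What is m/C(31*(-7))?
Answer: -1/184980834 ≈ -5.4060e-9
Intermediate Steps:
m = 1/833247 ≈ 1.2001e-6
C(D) = -5 + D
m/C(31*(-7)) = 1/(833247*(-5 + 31*(-7))) = 1/(833247*(-5 - 217)) = (1/833247)/(-222) = (1/833247)*(-1/222) = -1/184980834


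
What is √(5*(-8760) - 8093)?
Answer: I*√51893 ≈ 227.8*I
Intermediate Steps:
√(5*(-8760) - 8093) = √(-43800 - 8093) = √(-51893) = I*√51893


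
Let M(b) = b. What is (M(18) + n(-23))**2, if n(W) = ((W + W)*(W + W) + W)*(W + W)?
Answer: 9265987600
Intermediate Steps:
n(W) = 2*W*(W + 4*W**2) (n(W) = ((2*W)*(2*W) + W)*(2*W) = (4*W**2 + W)*(2*W) = (W + 4*W**2)*(2*W) = 2*W*(W + 4*W**2))
(M(18) + n(-23))**2 = (18 + (-23)**2*(2 + 8*(-23)))**2 = (18 + 529*(2 - 184))**2 = (18 + 529*(-182))**2 = (18 - 96278)**2 = (-96260)**2 = 9265987600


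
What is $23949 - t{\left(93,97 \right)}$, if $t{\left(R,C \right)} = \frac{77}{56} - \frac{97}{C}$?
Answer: $\frac{191589}{8} \approx 23949.0$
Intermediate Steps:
$t{\left(R,C \right)} = \frac{11}{8} - \frac{97}{C}$ ($t{\left(R,C \right)} = 77 \cdot \frac{1}{56} - \frac{97}{C} = \frac{11}{8} - \frac{97}{C}$)
$23949 - t{\left(93,97 \right)} = 23949 - \left(\frac{11}{8} - \frac{97}{97}\right) = 23949 - \left(\frac{11}{8} - 1\right) = 23949 - \frac{3}{8} = \frac{191589}{8}$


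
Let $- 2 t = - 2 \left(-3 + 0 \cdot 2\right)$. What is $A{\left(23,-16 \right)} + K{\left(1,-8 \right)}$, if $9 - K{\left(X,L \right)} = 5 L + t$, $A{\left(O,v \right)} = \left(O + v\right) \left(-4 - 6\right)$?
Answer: $-18$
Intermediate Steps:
$t = -3$ ($t = - \frac{\left(-2\right) \left(-3 + 0 \cdot 2\right)}{2} = - \frac{\left(-2\right) \left(-3 + 0\right)}{2} = - \frac{\left(-2\right) \left(-3\right)}{2} = \left(- \frac{1}{2}\right) 6 = -3$)
$A{\left(O,v \right)} = - 10 O - 10 v$ ($A{\left(O,v \right)} = \left(O + v\right) \left(-10\right) = - 10 O - 10 v$)
$K{\left(X,L \right)} = 12 - 5 L$ ($K{\left(X,L \right)} = 9 - \left(5 L - 3\right) = 9 - \left(-3 + 5 L\right) = 12 - 5 L$)
$A{\left(23,-16 \right)} + K{\left(1,-8 \right)} = \left(\left(-10\right) 23 - -160\right) + \left(12 - -40\right) = \left(-230 + 160\right) + \left(12 + 40\right) = -70 + 52 = -18$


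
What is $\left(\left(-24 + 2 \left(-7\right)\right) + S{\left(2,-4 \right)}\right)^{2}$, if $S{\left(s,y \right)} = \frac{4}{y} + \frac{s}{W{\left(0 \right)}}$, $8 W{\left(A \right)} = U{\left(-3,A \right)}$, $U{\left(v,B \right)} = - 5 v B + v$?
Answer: $\frac{17689}{9} \approx 1965.4$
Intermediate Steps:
$U{\left(v,B \right)} = v - 5 B v$ ($U{\left(v,B \right)} = - 5 B v + v = v - 5 B v$)
$W{\left(A \right)} = - \frac{3}{8} + \frac{15 A}{8}$ ($W{\left(A \right)} = \frac{\left(-3\right) \left(1 - 5 A\right)}{8} = \frac{-3 + 15 A}{8} = - \frac{3}{8} + \frac{15 A}{8}$)
$S{\left(s,y \right)} = \frac{4}{y} - \frac{8 s}{3}$ ($S{\left(s,y \right)} = \frac{4}{y} + \frac{s}{- \frac{3}{8} + \frac{15}{8} \cdot 0} = \frac{4}{y} + \frac{s}{- \frac{3}{8} + 0} = \frac{4}{y} + \frac{s}{- \frac{3}{8}} = \frac{4}{y} + s \left(- \frac{8}{3}\right) = \frac{4}{y} - \frac{8 s}{3}$)
$\left(\left(-24 + 2 \left(-7\right)\right) + S{\left(2,-4 \right)}\right)^{2} = \left(\left(-24 + 2 \left(-7\right)\right) + \left(\frac{4}{-4} - \frac{16}{3}\right)\right)^{2} = \left(\left(-24 - 14\right) + \left(4 \left(- \frac{1}{4}\right) - \frac{16}{3}\right)\right)^{2} = \left(-38 - \frac{19}{3}\right)^{2} = \left(- \frac{133}{3}\right)^{2} = \frac{17689}{9}$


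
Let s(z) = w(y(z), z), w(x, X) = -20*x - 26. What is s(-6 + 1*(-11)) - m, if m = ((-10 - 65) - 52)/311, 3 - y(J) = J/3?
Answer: -185597/933 ≈ -198.93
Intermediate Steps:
y(J) = 3 - J/3
w(x, X) = -26 - 20*x
s(z) = -86 + 20*z/3 (s(z) = -26 - 20*(3 - z/3) = -26 + (-60 + 20*z/3) = -86 + 20*z/3)
m = -127/311 (m = (-75 - 52)*(1/311) = -127*1/311 = -127/311 ≈ -0.40836)
s(-6 + 1*(-11)) - m = (-86 + 20*(-6 + 1*(-11))/3) - 1*(-127/311) = (-86 + 20*(-6 - 11)/3) + 127/311 = (-86 + (20/3)*(-17)) + 127/311 = (-86 - 340/3) + 127/311 = -598/3 + 127/311 = -185597/933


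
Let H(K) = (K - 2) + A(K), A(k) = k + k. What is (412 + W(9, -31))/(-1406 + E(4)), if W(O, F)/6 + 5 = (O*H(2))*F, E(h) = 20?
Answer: 41/9 ≈ 4.5556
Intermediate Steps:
A(k) = 2*k
H(K) = -2 + 3*K (H(K) = (K - 2) + 2*K = (-2 + K) + 2*K = -2 + 3*K)
W(O, F) = -30 + 24*F*O (W(O, F) = -30 + 6*((O*(-2 + 3*2))*F) = -30 + 6*((O*(-2 + 6))*F) = -30 + 6*((O*4)*F) = -30 + 6*((4*O)*F) = -30 + 6*(4*F*O) = -30 + 24*F*O)
(412 + W(9, -31))/(-1406 + E(4)) = (412 + (-30 + 24*(-31)*9))/(-1406 + 20) = (412 + (-30 - 6696))/(-1386) = (412 - 6726)*(-1/1386) = -6314*(-1/1386) = 41/9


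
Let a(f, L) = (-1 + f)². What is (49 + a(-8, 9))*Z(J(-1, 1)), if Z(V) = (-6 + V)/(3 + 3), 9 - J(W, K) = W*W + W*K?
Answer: 65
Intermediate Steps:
J(W, K) = 9 - W² - K*W (J(W, K) = 9 - (W*W + W*K) = 9 - (W² + K*W) = 9 + (-W² - K*W) = 9 - W² - K*W)
Z(V) = -1 + V/6 (Z(V) = (-6 + V)/6 = (-6 + V)*(⅙) = -1 + V/6)
(49 + a(-8, 9))*Z(J(-1, 1)) = (49 + (-1 - 8)²)*(-1 + (9 - 1*(-1)² - 1*1*(-1))/6) = (49 + (-9)²)*(-1 + (9 - 1*1 + 1)/6) = (49 + 81)*(-1 + (9 - 1 + 1)/6) = 130*(-1 + (⅙)*9) = 130*(-1 + 3/2) = 130*(½) = 65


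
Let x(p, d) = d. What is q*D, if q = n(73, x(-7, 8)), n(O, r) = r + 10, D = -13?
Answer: -234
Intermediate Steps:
n(O, r) = 10 + r
q = 18 (q = 10 + 8 = 18)
q*D = 18*(-13) = -234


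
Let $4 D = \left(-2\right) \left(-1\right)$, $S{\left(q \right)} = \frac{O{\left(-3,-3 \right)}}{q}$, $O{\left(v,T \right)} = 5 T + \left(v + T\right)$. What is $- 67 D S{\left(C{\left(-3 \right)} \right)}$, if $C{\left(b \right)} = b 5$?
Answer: $- \frac{469}{10} \approx -46.9$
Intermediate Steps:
$C{\left(b \right)} = 5 b$
$O{\left(v,T \right)} = v + 6 T$ ($O{\left(v,T \right)} = 5 T + \left(T + v\right) = v + 6 T$)
$S{\left(q \right)} = - \frac{21}{q}$ ($S{\left(q \right)} = \frac{-3 + 6 \left(-3\right)}{q} = \frac{-3 - 18}{q} = - \frac{21}{q}$)
$D = \frac{1}{2}$ ($D = \frac{\left(-2\right) \left(-1\right)}{4} = \frac{1}{4} \cdot 2 = \frac{1}{2} \approx 0.5$)
$- 67 D S{\left(C{\left(-3 \right)} \right)} = \left(-67\right) \frac{1}{2} \left(- \frac{21}{5 \left(-3\right)}\right) = - \frac{67 \left(- \frac{21}{-15}\right)}{2} = - \frac{67 \left(\left(-21\right) \left(- \frac{1}{15}\right)\right)}{2} = \left(- \frac{67}{2}\right) \frac{7}{5} = - \frac{469}{10}$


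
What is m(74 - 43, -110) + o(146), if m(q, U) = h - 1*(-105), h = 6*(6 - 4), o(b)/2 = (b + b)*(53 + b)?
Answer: 116333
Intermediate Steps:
o(b) = 4*b*(53 + b) (o(b) = 2*((b + b)*(53 + b)) = 2*((2*b)*(53 + b)) = 2*(2*b*(53 + b)) = 4*b*(53 + b))
h = 12 (h = 6*2 = 12)
m(q, U) = 117 (m(q, U) = 12 - 1*(-105) = 12 + 105 = 117)
m(74 - 43, -110) + o(146) = 117 + 4*146*(53 + 146) = 117 + 4*146*199 = 117 + 116216 = 116333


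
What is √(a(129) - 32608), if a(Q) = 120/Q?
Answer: 2*I*√15072618/43 ≈ 180.57*I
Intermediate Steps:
√(a(129) - 32608) = √(120/129 - 32608) = √(120*(1/129) - 32608) = √(40/43 - 32608) = √(-1402104/43) = 2*I*√15072618/43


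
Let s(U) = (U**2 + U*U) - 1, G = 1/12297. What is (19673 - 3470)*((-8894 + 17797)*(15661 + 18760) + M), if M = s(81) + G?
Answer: 20354095197087949/4099 ≈ 4.9656e+12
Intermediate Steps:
G = 1/12297 ≈ 8.1321e-5
s(U) = -1 + 2*U**2 (s(U) = (U**2 + U**2) - 1 = 2*U**2 - 1 = -1 + 2*U**2)
M = 161348938/12297 (M = (-1 + 2*81**2) + 1/12297 = (-1 + 2*6561) + 1/12297 = (-1 + 13122) + 1/12297 = 13121 + 1/12297 = 161348938/12297 ≈ 13121.)
(19673 - 3470)*((-8894 + 17797)*(15661 + 18760) + M) = (19673 - 3470)*((-8894 + 17797)*(15661 + 18760) + 161348938/12297) = 16203*(8903*34421 + 161348938/12297) = 16203*(306450163 + 161348938/12297) = 16203*(3768579003349/12297) = 20354095197087949/4099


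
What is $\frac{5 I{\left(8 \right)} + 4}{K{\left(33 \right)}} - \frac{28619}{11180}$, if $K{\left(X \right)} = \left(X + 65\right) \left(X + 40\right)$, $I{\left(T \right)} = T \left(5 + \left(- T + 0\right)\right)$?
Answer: $- \frac{103018603}{39990860} \approx -2.5761$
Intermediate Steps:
$I{\left(T \right)} = T \left(5 - T\right)$
$K{\left(X \right)} = \left(40 + X\right) \left(65 + X\right)$ ($K{\left(X \right)} = \left(65 + X\right) \left(40 + X\right) = \left(40 + X\right) \left(65 + X\right)$)
$\frac{5 I{\left(8 \right)} + 4}{K{\left(33 \right)}} - \frac{28619}{11180} = \frac{5 \cdot 8 \left(5 - 8\right) + 4}{2600 + 33^{2} + 105 \cdot 33} - \frac{28619}{11180} = \frac{5 \cdot 8 \left(5 - 8\right) + 4}{2600 + 1089 + 3465} - \frac{28619}{11180} = \frac{5 \cdot 8 \left(-3\right) + 4}{7154} - \frac{28619}{11180} = \left(5 \left(-24\right) + 4\right) \frac{1}{7154} - \frac{28619}{11180} = \left(-120 + 4\right) \frac{1}{7154} - \frac{28619}{11180} = \left(-116\right) \frac{1}{7154} - \frac{28619}{11180} = - \frac{58}{3577} - \frac{28619}{11180} = - \frac{103018603}{39990860}$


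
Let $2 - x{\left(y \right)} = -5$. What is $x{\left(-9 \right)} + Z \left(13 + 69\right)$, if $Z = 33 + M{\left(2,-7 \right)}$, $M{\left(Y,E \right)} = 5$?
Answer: $3123$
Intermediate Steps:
$x{\left(y \right)} = 7$ ($x{\left(y \right)} = 2 - -5 = 2 + 5 = 7$)
$Z = 38$ ($Z = 33 + 5 = 38$)
$x{\left(-9 \right)} + Z \left(13 + 69\right) = 7 + 38 \left(13 + 69\right) = 7 + 38 \cdot 82 = 7 + 3116 = 3123$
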